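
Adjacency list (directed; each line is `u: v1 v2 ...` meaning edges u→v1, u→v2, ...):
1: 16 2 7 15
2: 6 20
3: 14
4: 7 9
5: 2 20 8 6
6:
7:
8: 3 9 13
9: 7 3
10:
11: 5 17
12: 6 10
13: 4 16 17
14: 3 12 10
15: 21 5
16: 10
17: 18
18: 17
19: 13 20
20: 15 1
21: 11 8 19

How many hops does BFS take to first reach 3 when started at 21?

2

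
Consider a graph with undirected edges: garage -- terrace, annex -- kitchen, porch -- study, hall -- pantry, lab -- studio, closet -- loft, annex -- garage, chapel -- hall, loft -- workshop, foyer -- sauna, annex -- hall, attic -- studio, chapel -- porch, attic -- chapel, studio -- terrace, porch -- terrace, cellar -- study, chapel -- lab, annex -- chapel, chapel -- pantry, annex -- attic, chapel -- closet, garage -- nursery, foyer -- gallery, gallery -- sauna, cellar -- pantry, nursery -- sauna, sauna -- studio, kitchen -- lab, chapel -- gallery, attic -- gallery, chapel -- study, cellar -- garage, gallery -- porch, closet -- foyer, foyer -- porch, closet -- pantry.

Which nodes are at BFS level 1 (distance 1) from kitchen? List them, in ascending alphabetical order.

annex, lab

Level 0: kitchen
Level 1: annex, lab
Level 2: attic, chapel, garage, hall, studio
Level 3: cellar, closet, gallery, nursery, pantry, porch, sauna, study, terrace
Level 4: foyer, loft
Level 5: workshop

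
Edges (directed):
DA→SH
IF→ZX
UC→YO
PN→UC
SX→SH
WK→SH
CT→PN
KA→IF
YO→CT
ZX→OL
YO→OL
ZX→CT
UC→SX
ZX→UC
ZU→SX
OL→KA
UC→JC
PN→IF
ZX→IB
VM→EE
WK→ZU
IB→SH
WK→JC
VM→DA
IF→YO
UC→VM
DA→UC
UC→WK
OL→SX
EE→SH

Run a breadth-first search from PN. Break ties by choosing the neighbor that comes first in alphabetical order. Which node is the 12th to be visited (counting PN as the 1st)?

IB

Visit PN; enqueue IF, UC → queue [IF, UC]
Visit IF; enqueue YO, ZX → queue [UC, YO, ZX]
Visit UC; enqueue JC, SX, VM, WK → queue [YO, ZX, JC, SX, VM, WK]
Visit YO; enqueue CT, OL → queue [ZX, JC, SX, VM, WK, CT, OL]
Visit ZX; enqueue IB → queue [JC, SX, VM, WK, CT, OL, IB]
Visit JC → queue [SX, VM, WK, CT, OL, IB]
Visit SX; enqueue SH → queue [VM, WK, CT, OL, IB, SH]
Visit VM; enqueue DA, EE → queue [WK, CT, OL, IB, SH, DA, EE]
Visit WK; enqueue ZU → queue [CT, OL, IB, SH, DA, EE, ZU]
Visit CT → queue [OL, IB, SH, DA, EE, ZU]
Visit OL; enqueue KA → queue [IB, SH, DA, EE, ZU, KA]
Visit IB → queue [SH, DA, EE, ZU, KA]
Visit SH → queue [DA, EE, ZU, KA]
Visit DA → queue [EE, ZU, KA]
Visit EE → queue [ZU, KA]
Visit ZU → queue [KA]
Visit KA → queue []

Visit order: PN, IF, UC, YO, ZX, JC, SX, VM, WK, CT, OL, IB, SH, DA, EE, ZU, KA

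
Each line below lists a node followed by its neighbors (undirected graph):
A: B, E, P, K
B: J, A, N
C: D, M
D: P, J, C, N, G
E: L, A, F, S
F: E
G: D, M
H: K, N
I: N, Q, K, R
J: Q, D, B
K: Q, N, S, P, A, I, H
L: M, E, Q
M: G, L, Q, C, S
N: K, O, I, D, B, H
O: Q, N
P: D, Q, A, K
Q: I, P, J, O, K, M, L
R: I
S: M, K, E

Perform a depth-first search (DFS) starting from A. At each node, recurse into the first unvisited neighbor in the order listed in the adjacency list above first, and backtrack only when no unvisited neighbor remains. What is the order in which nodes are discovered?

A B J Q I N K S M G D P C L E F H O R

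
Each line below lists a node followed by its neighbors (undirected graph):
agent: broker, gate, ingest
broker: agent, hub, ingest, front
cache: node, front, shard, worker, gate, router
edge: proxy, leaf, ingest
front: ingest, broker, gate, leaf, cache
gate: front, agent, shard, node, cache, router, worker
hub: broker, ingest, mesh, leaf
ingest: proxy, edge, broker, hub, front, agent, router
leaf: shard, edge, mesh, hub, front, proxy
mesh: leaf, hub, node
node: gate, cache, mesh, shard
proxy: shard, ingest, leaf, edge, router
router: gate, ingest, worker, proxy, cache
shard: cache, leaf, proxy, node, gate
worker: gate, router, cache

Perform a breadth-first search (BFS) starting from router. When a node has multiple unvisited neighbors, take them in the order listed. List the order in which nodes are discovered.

router -> gate -> ingest -> worker -> proxy -> cache -> front -> agent -> shard -> node -> edge -> broker -> hub -> leaf -> mesh

Visit router; enqueue gate, ingest, worker, proxy, cache → queue [gate, ingest, worker, proxy, cache]
Visit gate; enqueue front, agent, shard, node → queue [ingest, worker, proxy, cache, front, agent, shard, node]
Visit ingest; enqueue edge, broker, hub → queue [worker, proxy, cache, front, agent, shard, node, edge, broker, hub]
Visit worker → queue [proxy, cache, front, agent, shard, node, edge, broker, hub]
Visit proxy; enqueue leaf → queue [cache, front, agent, shard, node, edge, broker, hub, leaf]
Visit cache → queue [front, agent, shard, node, edge, broker, hub, leaf]
Visit front → queue [agent, shard, node, edge, broker, hub, leaf]
Visit agent → queue [shard, node, edge, broker, hub, leaf]
Visit shard → queue [node, edge, broker, hub, leaf]
Visit node; enqueue mesh → queue [edge, broker, hub, leaf, mesh]
Visit edge → queue [broker, hub, leaf, mesh]
Visit broker → queue [hub, leaf, mesh]
Visit hub → queue [leaf, mesh]
Visit leaf → queue [mesh]
Visit mesh → queue []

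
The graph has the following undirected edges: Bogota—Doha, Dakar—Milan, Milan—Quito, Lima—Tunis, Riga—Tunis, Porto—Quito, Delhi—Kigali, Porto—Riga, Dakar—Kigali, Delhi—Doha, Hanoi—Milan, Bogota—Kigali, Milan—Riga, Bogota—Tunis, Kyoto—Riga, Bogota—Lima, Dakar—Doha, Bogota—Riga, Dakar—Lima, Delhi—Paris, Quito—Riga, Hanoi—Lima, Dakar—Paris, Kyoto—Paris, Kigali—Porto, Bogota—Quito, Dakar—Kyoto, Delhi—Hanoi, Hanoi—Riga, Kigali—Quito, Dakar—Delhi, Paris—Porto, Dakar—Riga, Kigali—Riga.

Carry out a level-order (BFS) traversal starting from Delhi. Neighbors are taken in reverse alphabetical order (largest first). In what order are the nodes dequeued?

Delhi, Paris, Kigali, Hanoi, Doha, Dakar, Porto, Kyoto, Riga, Quito, Bogota, Milan, Lima, Tunis

Visit Delhi; enqueue Paris, Kigali, Hanoi, Doha, Dakar → queue [Paris, Kigali, Hanoi, Doha, Dakar]
Visit Paris; enqueue Porto, Kyoto → queue [Kigali, Hanoi, Doha, Dakar, Porto, Kyoto]
Visit Kigali; enqueue Riga, Quito, Bogota → queue [Hanoi, Doha, Dakar, Porto, Kyoto, Riga, Quito, Bogota]
Visit Hanoi; enqueue Milan, Lima → queue [Doha, Dakar, Porto, Kyoto, Riga, Quito, Bogota, Milan, Lima]
Visit Doha → queue [Dakar, Porto, Kyoto, Riga, Quito, Bogota, Milan, Lima]
Visit Dakar → queue [Porto, Kyoto, Riga, Quito, Bogota, Milan, Lima]
Visit Porto → queue [Kyoto, Riga, Quito, Bogota, Milan, Lima]
Visit Kyoto → queue [Riga, Quito, Bogota, Milan, Lima]
Visit Riga; enqueue Tunis → queue [Quito, Bogota, Milan, Lima, Tunis]
Visit Quito → queue [Bogota, Milan, Lima, Tunis]
Visit Bogota → queue [Milan, Lima, Tunis]
Visit Milan → queue [Lima, Tunis]
Visit Lima → queue [Tunis]
Visit Tunis → queue []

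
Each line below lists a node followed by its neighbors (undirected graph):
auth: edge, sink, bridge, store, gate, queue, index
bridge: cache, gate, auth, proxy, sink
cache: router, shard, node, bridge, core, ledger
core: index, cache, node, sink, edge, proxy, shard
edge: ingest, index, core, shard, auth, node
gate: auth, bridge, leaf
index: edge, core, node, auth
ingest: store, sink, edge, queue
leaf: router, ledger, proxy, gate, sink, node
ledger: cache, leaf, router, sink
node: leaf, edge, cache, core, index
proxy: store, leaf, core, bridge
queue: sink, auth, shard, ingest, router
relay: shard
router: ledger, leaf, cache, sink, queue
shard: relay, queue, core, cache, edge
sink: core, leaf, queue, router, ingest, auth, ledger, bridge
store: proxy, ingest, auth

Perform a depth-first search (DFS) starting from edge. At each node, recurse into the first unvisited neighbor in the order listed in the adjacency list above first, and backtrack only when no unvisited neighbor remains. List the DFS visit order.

Visit edge
edge → ingest
ingest → store
store → proxy
proxy → leaf
leaf → router
router → ledger
ledger → cache
cache → shard
shard → relay
shard → queue
queue → sink
sink → core
core → index
index → node
index → auth
auth → bridge
bridge → gate

edge ingest store proxy leaf router ledger cache shard relay queue sink core index node auth bridge gate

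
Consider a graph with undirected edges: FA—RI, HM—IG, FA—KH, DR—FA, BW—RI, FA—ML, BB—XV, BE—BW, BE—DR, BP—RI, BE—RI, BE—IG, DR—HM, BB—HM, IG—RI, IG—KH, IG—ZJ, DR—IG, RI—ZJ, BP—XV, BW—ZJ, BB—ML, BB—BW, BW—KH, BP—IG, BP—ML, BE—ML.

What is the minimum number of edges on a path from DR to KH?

Level 0: DR
Level 1: BE, FA, HM, IG
Level 2: BB, BP, BW, KH, ML, RI, ZJ
Level 3: XV
KH first appears at level 2.

2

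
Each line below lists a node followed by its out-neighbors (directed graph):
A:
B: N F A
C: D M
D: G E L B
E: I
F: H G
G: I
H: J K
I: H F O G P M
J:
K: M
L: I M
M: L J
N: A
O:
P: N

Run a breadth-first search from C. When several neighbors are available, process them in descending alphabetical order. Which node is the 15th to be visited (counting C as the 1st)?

Visit C; enqueue M, D → queue [M, D]
Visit M; enqueue L, J → queue [D, L, J]
Visit D; enqueue G, E, B → queue [L, J, G, E, B]
Visit L; enqueue I → queue [J, G, E, B, I]
Visit J → queue [G, E, B, I]
Visit G → queue [E, B, I]
Visit E → queue [B, I]
Visit B; enqueue N, F, A → queue [I, N, F, A]
Visit I; enqueue P, O, H → queue [N, F, A, P, O, H]
Visit N → queue [F, A, P, O, H]
Visit F → queue [A, P, O, H]
Visit A → queue [P, O, H]
Visit P → queue [O, H]
Visit O → queue [H]
Visit H; enqueue K → queue [K]
Visit K → queue []

Visit order: C, M, D, L, J, G, E, B, I, N, F, A, P, O, H, K

H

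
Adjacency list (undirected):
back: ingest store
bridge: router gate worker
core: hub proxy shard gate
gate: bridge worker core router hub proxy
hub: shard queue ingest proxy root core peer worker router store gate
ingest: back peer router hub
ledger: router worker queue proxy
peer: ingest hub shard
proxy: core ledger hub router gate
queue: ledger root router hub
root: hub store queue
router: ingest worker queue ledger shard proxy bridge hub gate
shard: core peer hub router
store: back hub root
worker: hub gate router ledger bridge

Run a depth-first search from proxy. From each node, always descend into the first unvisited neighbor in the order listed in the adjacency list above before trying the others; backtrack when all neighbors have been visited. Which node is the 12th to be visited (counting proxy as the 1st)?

Visit proxy
proxy → core
core → hub
hub → shard
shard → peer
peer → ingest
ingest → back
back → store
store → root
root → queue
queue → ledger
ledger → router
router → worker
worker → gate
gate → bridge

Visit order: proxy, core, hub, shard, peer, ingest, back, store, root, queue, ledger, router, worker, gate, bridge

router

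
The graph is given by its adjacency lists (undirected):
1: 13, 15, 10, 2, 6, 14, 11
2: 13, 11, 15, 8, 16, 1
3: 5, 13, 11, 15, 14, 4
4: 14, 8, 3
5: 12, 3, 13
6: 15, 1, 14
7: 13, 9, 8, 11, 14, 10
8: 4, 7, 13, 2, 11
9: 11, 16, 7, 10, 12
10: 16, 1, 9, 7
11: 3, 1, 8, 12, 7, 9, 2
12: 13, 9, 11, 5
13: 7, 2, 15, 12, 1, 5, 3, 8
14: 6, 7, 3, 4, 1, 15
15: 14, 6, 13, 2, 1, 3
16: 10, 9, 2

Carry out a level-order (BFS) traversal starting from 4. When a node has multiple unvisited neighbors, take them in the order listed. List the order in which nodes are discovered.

4 14 8 3 6 7 1 15 13 2 11 5 9 10 12 16

Visit 4; enqueue 14, 8, 3 → queue [14, 8, 3]
Visit 14; enqueue 6, 7, 1, 15 → queue [8, 3, 6, 7, 1, 15]
Visit 8; enqueue 13, 2, 11 → queue [3, 6, 7, 1, 15, 13, 2, 11]
Visit 3; enqueue 5 → queue [6, 7, 1, 15, 13, 2, 11, 5]
Visit 6 → queue [7, 1, 15, 13, 2, 11, 5]
Visit 7; enqueue 9, 10 → queue [1, 15, 13, 2, 11, 5, 9, 10]
Visit 1 → queue [15, 13, 2, 11, 5, 9, 10]
Visit 15 → queue [13, 2, 11, 5, 9, 10]
Visit 13; enqueue 12 → queue [2, 11, 5, 9, 10, 12]
Visit 2; enqueue 16 → queue [11, 5, 9, 10, 12, 16]
Visit 11 → queue [5, 9, 10, 12, 16]
Visit 5 → queue [9, 10, 12, 16]
Visit 9 → queue [10, 12, 16]
Visit 10 → queue [12, 16]
Visit 12 → queue [16]
Visit 16 → queue []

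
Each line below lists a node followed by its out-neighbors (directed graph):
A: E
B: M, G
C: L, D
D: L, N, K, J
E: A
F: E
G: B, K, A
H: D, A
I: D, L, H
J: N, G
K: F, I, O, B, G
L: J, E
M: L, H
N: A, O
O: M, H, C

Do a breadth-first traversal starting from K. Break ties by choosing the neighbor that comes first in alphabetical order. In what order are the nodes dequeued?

Visit K; enqueue B, F, G, I, O → queue [B, F, G, I, O]
Visit B; enqueue M → queue [F, G, I, O, M]
Visit F; enqueue E → queue [G, I, O, M, E]
Visit G; enqueue A → queue [I, O, M, E, A]
Visit I; enqueue D, H, L → queue [O, M, E, A, D, H, L]
Visit O; enqueue C → queue [M, E, A, D, H, L, C]
Visit M → queue [E, A, D, H, L, C]
Visit E → queue [A, D, H, L, C]
Visit A → queue [D, H, L, C]
Visit D; enqueue J, N → queue [H, L, C, J, N]
Visit H → queue [L, C, J, N]
Visit L → queue [C, J, N]
Visit C → queue [J, N]
Visit J → queue [N]
Visit N → queue []

K B F G I O M E A D H L C J N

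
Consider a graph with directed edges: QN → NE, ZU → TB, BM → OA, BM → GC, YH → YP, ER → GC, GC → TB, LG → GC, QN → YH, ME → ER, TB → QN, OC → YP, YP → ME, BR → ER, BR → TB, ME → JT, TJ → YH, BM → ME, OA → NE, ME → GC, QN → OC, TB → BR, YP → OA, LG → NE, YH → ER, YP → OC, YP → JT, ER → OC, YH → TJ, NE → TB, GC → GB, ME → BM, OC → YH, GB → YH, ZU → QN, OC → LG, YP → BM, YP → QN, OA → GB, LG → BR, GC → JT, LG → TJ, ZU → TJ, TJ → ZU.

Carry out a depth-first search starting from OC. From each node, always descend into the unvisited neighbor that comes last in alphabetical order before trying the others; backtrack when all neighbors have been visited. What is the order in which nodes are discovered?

Visit OC
OC → YP
YP → QN
QN → YH
YH → TJ
TJ → ZU
ZU → TB
TB → BR
BR → ER
ER → GC
GC → JT
GC → GB
QN → NE
YP → OA
YP → ME
ME → BM
OC → LG

OC, YP, QN, YH, TJ, ZU, TB, BR, ER, GC, JT, GB, NE, OA, ME, BM, LG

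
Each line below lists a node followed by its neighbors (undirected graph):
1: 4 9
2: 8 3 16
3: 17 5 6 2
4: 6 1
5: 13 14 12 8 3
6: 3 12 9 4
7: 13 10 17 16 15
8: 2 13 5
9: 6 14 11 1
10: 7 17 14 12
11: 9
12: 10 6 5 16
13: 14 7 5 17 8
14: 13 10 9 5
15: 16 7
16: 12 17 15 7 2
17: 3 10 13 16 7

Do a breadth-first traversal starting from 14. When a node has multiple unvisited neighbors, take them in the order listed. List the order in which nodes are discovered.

Visit 14; enqueue 13, 10, 9, 5 → queue [13, 10, 9, 5]
Visit 13; enqueue 7, 17, 8 → queue [10, 9, 5, 7, 17, 8]
Visit 10; enqueue 12 → queue [9, 5, 7, 17, 8, 12]
Visit 9; enqueue 6, 11, 1 → queue [5, 7, 17, 8, 12, 6, 11, 1]
Visit 5; enqueue 3 → queue [7, 17, 8, 12, 6, 11, 1, 3]
Visit 7; enqueue 16, 15 → queue [17, 8, 12, 6, 11, 1, 3, 16, 15]
Visit 17 → queue [8, 12, 6, 11, 1, 3, 16, 15]
Visit 8; enqueue 2 → queue [12, 6, 11, 1, 3, 16, 15, 2]
Visit 12 → queue [6, 11, 1, 3, 16, 15, 2]
Visit 6; enqueue 4 → queue [11, 1, 3, 16, 15, 2, 4]
Visit 11 → queue [1, 3, 16, 15, 2, 4]
Visit 1 → queue [3, 16, 15, 2, 4]
Visit 3 → queue [16, 15, 2, 4]
Visit 16 → queue [15, 2, 4]
Visit 15 → queue [2, 4]
Visit 2 → queue [4]
Visit 4 → queue []

14 → 13 → 10 → 9 → 5 → 7 → 17 → 8 → 12 → 6 → 11 → 1 → 3 → 16 → 15 → 2 → 4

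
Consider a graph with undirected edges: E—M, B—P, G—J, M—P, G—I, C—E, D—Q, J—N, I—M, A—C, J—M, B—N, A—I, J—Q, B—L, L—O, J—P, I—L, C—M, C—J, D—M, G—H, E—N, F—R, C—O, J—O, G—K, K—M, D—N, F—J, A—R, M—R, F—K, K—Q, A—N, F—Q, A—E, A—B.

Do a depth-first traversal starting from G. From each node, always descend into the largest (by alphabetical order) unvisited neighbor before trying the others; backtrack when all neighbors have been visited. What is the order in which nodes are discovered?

Visit G
G → K
K → Q
Q → J
J → P
P → M
M → R
R → F
R → A
A → N
N → E
E → C
C → O
O → L
L → I
L → B
N → D
G → H

G K Q J P M R F A N E C O L I B D H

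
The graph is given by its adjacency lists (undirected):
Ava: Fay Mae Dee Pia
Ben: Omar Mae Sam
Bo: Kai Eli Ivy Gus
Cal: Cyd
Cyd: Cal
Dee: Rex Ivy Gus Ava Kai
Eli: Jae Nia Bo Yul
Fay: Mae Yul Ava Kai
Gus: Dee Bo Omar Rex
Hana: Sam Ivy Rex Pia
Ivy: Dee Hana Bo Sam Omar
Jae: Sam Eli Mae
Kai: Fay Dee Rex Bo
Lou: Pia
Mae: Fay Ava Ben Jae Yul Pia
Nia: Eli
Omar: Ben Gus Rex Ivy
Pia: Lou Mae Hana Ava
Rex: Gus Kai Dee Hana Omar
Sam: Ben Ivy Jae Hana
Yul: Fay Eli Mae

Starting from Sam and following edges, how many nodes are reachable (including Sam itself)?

19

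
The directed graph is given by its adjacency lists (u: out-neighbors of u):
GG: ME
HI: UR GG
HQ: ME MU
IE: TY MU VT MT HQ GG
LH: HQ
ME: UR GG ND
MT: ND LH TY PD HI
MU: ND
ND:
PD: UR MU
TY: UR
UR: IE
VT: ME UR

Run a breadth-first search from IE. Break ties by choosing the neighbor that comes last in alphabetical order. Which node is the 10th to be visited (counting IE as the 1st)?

ND

Visit IE; enqueue VT, TY, MU, MT, HQ, GG → queue [VT, TY, MU, MT, HQ, GG]
Visit VT; enqueue UR, ME → queue [TY, MU, MT, HQ, GG, UR, ME]
Visit TY → queue [MU, MT, HQ, GG, UR, ME]
Visit MU; enqueue ND → queue [MT, HQ, GG, UR, ME, ND]
Visit MT; enqueue PD, LH, HI → queue [HQ, GG, UR, ME, ND, PD, LH, HI]
Visit HQ → queue [GG, UR, ME, ND, PD, LH, HI]
Visit GG → queue [UR, ME, ND, PD, LH, HI]
Visit UR → queue [ME, ND, PD, LH, HI]
Visit ME → queue [ND, PD, LH, HI]
Visit ND → queue [PD, LH, HI]
Visit PD → queue [LH, HI]
Visit LH → queue [HI]
Visit HI → queue []

Visit order: IE, VT, TY, MU, MT, HQ, GG, UR, ME, ND, PD, LH, HI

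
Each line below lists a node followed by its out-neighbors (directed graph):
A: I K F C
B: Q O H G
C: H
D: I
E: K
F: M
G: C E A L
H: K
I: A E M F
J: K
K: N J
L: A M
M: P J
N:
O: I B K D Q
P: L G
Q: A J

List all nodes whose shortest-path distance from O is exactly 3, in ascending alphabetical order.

Level 0: O
Level 1: B, D, I, K, Q
Level 2: A, E, F, G, H, J, M, N
Level 3: C, L, P

C, L, P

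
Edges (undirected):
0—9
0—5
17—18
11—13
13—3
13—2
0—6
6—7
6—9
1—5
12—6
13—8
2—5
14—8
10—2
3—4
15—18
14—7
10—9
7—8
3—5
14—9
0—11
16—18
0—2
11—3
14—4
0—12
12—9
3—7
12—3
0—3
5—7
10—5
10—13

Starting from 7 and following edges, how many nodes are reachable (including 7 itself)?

15

BFS from 7 visits: 7, 3, 5, 6, 8, 14, 0, 4, 11, 12, 13, 1, 2, 10, 9
Reachable nodes: 15 of 19 total.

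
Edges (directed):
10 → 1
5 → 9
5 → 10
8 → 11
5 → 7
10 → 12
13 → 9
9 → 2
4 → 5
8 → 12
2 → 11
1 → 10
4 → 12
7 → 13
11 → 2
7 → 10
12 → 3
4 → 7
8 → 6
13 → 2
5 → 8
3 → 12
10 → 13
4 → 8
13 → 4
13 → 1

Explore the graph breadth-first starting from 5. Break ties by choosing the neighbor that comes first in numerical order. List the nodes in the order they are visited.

5 7 8 9 10 13 6 11 12 2 1 4 3

Visit 5; enqueue 7, 8, 9, 10 → queue [7, 8, 9, 10]
Visit 7; enqueue 13 → queue [8, 9, 10, 13]
Visit 8; enqueue 6, 11, 12 → queue [9, 10, 13, 6, 11, 12]
Visit 9; enqueue 2 → queue [10, 13, 6, 11, 12, 2]
Visit 10; enqueue 1 → queue [13, 6, 11, 12, 2, 1]
Visit 13; enqueue 4 → queue [6, 11, 12, 2, 1, 4]
Visit 6 → queue [11, 12, 2, 1, 4]
Visit 11 → queue [12, 2, 1, 4]
Visit 12; enqueue 3 → queue [2, 1, 4, 3]
Visit 2 → queue [1, 4, 3]
Visit 1 → queue [4, 3]
Visit 4 → queue [3]
Visit 3 → queue []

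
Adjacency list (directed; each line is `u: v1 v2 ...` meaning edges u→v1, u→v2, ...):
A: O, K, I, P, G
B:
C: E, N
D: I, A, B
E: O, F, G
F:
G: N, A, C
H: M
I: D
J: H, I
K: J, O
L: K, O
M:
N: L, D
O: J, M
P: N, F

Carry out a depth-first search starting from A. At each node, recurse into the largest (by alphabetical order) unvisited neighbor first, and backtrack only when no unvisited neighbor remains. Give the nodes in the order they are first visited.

Visit A
A → P
P → N
N → L
L → O
O → M
O → J
J → I
I → D
D → B
J → H
L → K
P → F
A → G
G → C
C → E

A → P → N → L → O → M → J → I → D → B → H → K → F → G → C → E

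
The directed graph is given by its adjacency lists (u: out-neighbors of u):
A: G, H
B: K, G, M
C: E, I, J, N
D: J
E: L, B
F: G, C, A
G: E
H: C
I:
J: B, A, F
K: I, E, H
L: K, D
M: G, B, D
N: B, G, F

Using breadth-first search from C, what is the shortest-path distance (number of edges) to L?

Level 0: C
Level 1: E, I, J, N
Level 2: A, B, F, G, L
Level 3: D, H, K, M
L first appears at level 2.

2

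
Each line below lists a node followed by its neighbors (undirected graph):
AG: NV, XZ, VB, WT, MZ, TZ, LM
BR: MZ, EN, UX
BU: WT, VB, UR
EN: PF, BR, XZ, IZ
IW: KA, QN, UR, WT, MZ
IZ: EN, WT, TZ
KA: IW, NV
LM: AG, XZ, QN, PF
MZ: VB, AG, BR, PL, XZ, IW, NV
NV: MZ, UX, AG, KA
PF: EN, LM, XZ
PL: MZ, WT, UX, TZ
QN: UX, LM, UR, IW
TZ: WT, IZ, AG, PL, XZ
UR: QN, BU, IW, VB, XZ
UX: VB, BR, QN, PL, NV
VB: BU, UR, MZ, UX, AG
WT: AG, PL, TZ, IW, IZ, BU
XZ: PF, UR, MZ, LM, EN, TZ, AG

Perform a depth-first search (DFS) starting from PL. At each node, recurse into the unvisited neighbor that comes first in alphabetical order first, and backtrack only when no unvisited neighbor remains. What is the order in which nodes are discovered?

Visit PL
PL → MZ
MZ → AG
AG → LM
LM → PF
PF → EN
EN → BR
BR → UX
UX → NV
NV → KA
KA → IW
IW → QN
QN → UR
UR → BU
BU → VB
BU → WT
WT → IZ
IZ → TZ
TZ → XZ

PL -> MZ -> AG -> LM -> PF -> EN -> BR -> UX -> NV -> KA -> IW -> QN -> UR -> BU -> VB -> WT -> IZ -> TZ -> XZ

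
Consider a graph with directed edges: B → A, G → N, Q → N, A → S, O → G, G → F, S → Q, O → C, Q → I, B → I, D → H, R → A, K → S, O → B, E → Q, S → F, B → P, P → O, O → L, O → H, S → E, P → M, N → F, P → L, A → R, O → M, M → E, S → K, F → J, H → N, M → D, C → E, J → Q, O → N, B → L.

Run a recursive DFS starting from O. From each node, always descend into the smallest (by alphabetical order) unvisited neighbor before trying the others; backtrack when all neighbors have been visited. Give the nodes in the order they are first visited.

O B A R S E Q I N F J K L P M D H C G

Visit O
O → B
B → A
A → R
A → S
S → E
E → Q
Q → I
Q → N
N → F
F → J
S → K
B → L
B → P
P → M
M → D
D → H
O → C
O → G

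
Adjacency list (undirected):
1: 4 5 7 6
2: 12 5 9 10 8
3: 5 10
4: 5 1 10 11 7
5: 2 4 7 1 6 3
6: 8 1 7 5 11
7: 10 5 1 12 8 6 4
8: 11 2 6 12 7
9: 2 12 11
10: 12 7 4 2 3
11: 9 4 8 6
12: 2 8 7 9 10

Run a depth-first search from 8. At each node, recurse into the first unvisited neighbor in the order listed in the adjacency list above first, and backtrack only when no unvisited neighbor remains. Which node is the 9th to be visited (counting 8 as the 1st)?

5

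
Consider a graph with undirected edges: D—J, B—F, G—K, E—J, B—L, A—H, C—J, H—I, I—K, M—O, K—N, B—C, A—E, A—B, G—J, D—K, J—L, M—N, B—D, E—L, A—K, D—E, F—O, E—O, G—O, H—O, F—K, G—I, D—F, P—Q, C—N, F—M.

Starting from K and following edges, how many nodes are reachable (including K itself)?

BFS from K visits: K, N, I, G, F, D, A, M, C, H, O, J, B, E, L
Reachable nodes: 15 of 17 total.

15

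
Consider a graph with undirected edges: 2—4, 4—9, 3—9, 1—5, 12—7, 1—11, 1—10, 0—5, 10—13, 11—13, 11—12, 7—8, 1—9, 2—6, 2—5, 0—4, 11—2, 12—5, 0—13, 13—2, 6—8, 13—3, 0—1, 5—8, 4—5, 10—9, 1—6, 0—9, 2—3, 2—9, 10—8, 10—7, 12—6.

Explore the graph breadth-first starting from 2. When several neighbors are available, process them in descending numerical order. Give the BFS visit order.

2 -> 13 -> 11 -> 9 -> 6 -> 5 -> 4 -> 3 -> 10 -> 0 -> 12 -> 1 -> 8 -> 7

Visit 2; enqueue 13, 11, 9, 6, 5, 4, 3 → queue [13, 11, 9, 6, 5, 4, 3]
Visit 13; enqueue 10, 0 → queue [11, 9, 6, 5, 4, 3, 10, 0]
Visit 11; enqueue 12, 1 → queue [9, 6, 5, 4, 3, 10, 0, 12, 1]
Visit 9 → queue [6, 5, 4, 3, 10, 0, 12, 1]
Visit 6; enqueue 8 → queue [5, 4, 3, 10, 0, 12, 1, 8]
Visit 5 → queue [4, 3, 10, 0, 12, 1, 8]
Visit 4 → queue [3, 10, 0, 12, 1, 8]
Visit 3 → queue [10, 0, 12, 1, 8]
Visit 10; enqueue 7 → queue [0, 12, 1, 8, 7]
Visit 0 → queue [12, 1, 8, 7]
Visit 12 → queue [1, 8, 7]
Visit 1 → queue [8, 7]
Visit 8 → queue [7]
Visit 7 → queue []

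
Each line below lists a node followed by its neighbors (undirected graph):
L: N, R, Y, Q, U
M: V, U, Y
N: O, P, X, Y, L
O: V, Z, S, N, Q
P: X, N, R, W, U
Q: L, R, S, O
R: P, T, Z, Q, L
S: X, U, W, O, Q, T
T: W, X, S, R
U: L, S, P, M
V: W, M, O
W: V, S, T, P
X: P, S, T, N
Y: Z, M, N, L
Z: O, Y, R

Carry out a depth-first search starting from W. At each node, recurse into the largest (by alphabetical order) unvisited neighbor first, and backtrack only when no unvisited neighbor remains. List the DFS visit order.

Visit W
W → V
V → O
O → Z
Z → Y
Y → N
N → X
X → T
T → S
S → U
U → P
P → R
R → Q
Q → L
U → M

W -> V -> O -> Z -> Y -> N -> X -> T -> S -> U -> P -> R -> Q -> L -> M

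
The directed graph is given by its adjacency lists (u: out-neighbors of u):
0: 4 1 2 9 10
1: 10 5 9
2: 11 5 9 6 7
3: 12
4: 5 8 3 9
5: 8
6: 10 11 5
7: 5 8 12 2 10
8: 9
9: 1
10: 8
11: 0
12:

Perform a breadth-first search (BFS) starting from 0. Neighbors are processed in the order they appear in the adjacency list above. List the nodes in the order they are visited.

0 → 4 → 1 → 2 → 9 → 10 → 5 → 8 → 3 → 11 → 6 → 7 → 12

Visit 0; enqueue 4, 1, 2, 9, 10 → queue [4, 1, 2, 9, 10]
Visit 4; enqueue 5, 8, 3 → queue [1, 2, 9, 10, 5, 8, 3]
Visit 1 → queue [2, 9, 10, 5, 8, 3]
Visit 2; enqueue 11, 6, 7 → queue [9, 10, 5, 8, 3, 11, 6, 7]
Visit 9 → queue [10, 5, 8, 3, 11, 6, 7]
Visit 10 → queue [5, 8, 3, 11, 6, 7]
Visit 5 → queue [8, 3, 11, 6, 7]
Visit 8 → queue [3, 11, 6, 7]
Visit 3; enqueue 12 → queue [11, 6, 7, 12]
Visit 11 → queue [6, 7, 12]
Visit 6 → queue [7, 12]
Visit 7 → queue [12]
Visit 12 → queue []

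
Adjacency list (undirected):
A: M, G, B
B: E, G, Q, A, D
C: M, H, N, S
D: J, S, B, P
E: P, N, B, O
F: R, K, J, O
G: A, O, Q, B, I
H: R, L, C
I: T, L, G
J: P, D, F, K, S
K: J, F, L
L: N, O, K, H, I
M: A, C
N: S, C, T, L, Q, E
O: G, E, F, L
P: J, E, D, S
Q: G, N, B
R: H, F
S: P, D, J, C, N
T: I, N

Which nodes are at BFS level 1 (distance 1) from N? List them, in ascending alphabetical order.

Level 0: N
Level 1: C, E, L, Q, S, T
Level 2: B, D, G, H, I, J, K, M, O, P
Level 3: A, F, R

C, E, L, Q, S, T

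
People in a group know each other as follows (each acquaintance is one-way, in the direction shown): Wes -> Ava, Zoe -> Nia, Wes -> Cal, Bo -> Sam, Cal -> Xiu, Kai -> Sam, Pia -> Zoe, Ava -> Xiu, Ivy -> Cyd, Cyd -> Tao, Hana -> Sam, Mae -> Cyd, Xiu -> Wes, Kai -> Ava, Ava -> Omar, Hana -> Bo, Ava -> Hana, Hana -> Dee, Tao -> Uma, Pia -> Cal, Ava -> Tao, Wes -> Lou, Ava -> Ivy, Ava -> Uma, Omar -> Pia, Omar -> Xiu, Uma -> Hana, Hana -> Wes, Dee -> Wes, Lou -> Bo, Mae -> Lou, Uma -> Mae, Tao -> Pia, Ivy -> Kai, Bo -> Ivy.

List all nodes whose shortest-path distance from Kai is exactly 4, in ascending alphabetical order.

Level 0: Kai
Level 1: Ava, Sam
Level 2: Hana, Ivy, Omar, Tao, Uma, Xiu
Level 3: Bo, Cyd, Dee, Mae, Pia, Wes
Level 4: Cal, Lou, Zoe
Level 5: Nia

Cal, Lou, Zoe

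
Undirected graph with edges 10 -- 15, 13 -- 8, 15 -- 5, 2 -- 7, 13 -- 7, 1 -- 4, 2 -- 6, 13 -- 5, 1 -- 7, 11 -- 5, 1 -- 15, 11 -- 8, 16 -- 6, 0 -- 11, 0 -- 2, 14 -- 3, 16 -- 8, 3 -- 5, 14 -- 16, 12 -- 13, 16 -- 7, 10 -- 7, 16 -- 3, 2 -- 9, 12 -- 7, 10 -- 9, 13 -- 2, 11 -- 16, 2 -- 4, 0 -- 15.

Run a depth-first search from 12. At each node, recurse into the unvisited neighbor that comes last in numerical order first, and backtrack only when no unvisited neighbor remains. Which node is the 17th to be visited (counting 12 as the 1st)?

11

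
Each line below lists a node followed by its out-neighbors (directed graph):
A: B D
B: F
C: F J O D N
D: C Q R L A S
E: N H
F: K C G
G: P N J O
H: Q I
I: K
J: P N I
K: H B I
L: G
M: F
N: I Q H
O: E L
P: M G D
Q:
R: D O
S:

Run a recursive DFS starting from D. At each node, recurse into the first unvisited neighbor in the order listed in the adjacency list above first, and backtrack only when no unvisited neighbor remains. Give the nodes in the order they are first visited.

D → C → F → K → H → Q → I → B → G → P → M → N → J → O → E → L → R → A → S

Visit D
D → C
C → F
F → K
K → H
H → Q
H → I
K → B
F → G
G → P
P → M
G → N
G → J
G → O
O → E
O → L
D → R
D → A
D → S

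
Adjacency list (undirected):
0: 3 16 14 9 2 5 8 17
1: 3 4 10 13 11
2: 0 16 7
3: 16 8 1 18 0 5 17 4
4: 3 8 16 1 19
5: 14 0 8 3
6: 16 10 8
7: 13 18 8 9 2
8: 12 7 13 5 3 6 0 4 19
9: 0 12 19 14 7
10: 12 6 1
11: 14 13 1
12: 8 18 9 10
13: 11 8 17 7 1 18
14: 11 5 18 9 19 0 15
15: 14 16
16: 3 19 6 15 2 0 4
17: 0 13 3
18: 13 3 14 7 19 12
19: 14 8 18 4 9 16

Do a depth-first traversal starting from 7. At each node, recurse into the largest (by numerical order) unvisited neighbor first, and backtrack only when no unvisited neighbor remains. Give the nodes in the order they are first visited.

Visit 7
7 → 18
18 → 19
19 → 16
16 → 15
15 → 14
14 → 11
11 → 13
13 → 17
17 → 3
3 → 8
8 → 12
12 → 10
10 → 6
10 → 1
1 → 4
12 → 9
9 → 0
0 → 5
0 → 2

7 -> 18 -> 19 -> 16 -> 15 -> 14 -> 11 -> 13 -> 17 -> 3 -> 8 -> 12 -> 10 -> 6 -> 1 -> 4 -> 9 -> 0 -> 5 -> 2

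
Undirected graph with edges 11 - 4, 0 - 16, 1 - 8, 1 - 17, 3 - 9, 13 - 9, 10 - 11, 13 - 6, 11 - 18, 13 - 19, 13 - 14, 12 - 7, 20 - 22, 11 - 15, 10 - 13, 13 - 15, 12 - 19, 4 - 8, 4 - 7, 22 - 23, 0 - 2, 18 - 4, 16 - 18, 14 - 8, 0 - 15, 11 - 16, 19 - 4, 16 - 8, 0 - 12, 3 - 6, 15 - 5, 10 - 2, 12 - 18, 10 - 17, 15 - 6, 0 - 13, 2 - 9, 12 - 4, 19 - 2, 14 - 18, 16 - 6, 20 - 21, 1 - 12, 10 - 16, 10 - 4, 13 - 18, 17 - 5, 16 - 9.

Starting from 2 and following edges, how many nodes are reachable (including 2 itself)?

20

BFS from 2 visits: 2, 0, 9, 10, 19, 12, 13, 15, 16, 3, 4, 11, 17, 1, 7, 18, 6, 14, 5, 8
Reachable nodes: 20 of 24 total.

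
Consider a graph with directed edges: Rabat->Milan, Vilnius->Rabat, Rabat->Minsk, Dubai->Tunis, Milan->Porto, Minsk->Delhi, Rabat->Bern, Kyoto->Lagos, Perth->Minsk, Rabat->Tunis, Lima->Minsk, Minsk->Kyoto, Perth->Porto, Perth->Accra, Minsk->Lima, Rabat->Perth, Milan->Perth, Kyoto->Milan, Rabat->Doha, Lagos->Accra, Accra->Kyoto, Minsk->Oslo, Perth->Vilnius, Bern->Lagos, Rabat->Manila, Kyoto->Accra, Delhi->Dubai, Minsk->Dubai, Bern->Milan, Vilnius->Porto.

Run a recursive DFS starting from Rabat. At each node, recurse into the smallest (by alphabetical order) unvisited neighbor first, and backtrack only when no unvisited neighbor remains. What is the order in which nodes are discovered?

Rabat, Bern, Lagos, Accra, Kyoto, Milan, Perth, Minsk, Delhi, Dubai, Tunis, Lima, Oslo, Porto, Vilnius, Doha, Manila

Visit Rabat
Rabat → Bern
Bern → Lagos
Lagos → Accra
Accra → Kyoto
Kyoto → Milan
Milan → Perth
Perth → Minsk
Minsk → Delhi
Delhi → Dubai
Dubai → Tunis
Minsk → Lima
Minsk → Oslo
Perth → Porto
Perth → Vilnius
Rabat → Doha
Rabat → Manila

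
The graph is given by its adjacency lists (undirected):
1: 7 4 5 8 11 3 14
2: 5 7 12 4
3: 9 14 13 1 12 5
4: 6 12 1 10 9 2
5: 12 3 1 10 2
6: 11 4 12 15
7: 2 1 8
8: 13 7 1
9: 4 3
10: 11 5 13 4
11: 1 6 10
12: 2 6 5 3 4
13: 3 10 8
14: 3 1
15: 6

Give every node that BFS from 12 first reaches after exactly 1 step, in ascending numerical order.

2, 3, 4, 5, 6

Level 0: 12
Level 1: 2, 3, 4, 5, 6
Level 2: 1, 7, 9, 10, 11, 13, 14, 15
Level 3: 8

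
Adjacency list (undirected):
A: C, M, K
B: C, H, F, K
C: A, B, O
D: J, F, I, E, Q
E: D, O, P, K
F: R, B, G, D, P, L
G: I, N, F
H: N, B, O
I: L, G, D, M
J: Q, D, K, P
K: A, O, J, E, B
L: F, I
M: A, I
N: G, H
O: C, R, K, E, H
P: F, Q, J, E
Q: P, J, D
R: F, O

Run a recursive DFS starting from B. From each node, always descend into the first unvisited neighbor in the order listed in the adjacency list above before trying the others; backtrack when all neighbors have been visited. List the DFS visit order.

B → C → A → M → I → L → F → R → O → K → J → Q → P → E → D → H → N → G

Visit B
B → C
C → A
A → M
M → I
I → L
L → F
F → R
R → O
O → K
K → J
J → Q
Q → P
P → E
E → D
O → H
H → N
N → G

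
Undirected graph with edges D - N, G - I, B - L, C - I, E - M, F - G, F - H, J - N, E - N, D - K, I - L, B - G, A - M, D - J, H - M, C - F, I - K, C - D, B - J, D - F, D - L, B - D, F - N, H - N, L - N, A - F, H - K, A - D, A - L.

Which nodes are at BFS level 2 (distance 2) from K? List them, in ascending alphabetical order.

Level 0: K
Level 1: D, H, I
Level 2: A, B, C, F, G, J, L, M, N
Level 3: E

A, B, C, F, G, J, L, M, N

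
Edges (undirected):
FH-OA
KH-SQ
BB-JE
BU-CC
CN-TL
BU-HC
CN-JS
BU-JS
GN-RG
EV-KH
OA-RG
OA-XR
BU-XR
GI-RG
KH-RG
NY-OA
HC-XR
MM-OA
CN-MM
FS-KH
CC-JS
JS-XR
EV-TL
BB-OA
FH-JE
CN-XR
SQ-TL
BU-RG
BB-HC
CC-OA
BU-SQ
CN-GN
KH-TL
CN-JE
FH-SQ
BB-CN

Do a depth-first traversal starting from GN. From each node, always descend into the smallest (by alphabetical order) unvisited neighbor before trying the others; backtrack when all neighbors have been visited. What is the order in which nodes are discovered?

GN, CN, BB, HC, BU, CC, JS, XR, OA, FH, JE, SQ, KH, EV, TL, FS, RG, GI, MM, NY

Visit GN
GN → CN
CN → BB
BB → HC
HC → BU
BU → CC
CC → JS
JS → XR
XR → OA
OA → FH
FH → JE
FH → SQ
SQ → KH
KH → EV
EV → TL
KH → FS
KH → RG
RG → GI
OA → MM
OA → NY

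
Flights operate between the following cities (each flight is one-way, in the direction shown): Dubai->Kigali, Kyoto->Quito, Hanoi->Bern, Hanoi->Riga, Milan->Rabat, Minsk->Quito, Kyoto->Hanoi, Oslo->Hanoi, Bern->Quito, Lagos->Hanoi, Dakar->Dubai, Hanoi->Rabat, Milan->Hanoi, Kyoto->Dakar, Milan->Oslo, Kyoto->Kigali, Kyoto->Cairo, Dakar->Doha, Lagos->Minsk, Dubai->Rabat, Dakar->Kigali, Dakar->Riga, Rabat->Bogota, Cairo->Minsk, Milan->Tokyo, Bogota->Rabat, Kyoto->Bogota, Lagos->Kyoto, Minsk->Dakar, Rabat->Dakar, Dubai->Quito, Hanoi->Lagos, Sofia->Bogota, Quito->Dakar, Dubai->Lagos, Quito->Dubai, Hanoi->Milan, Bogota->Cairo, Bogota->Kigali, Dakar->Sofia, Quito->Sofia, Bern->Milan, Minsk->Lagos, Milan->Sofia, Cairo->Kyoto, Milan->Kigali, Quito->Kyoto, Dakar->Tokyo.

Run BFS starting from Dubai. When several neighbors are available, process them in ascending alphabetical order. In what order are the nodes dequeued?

Visit Dubai; enqueue Kigali, Lagos, Quito, Rabat → queue [Kigali, Lagos, Quito, Rabat]
Visit Kigali → queue [Lagos, Quito, Rabat]
Visit Lagos; enqueue Hanoi, Kyoto, Minsk → queue [Quito, Rabat, Hanoi, Kyoto, Minsk]
Visit Quito; enqueue Dakar, Sofia → queue [Rabat, Hanoi, Kyoto, Minsk, Dakar, Sofia]
Visit Rabat; enqueue Bogota → queue [Hanoi, Kyoto, Minsk, Dakar, Sofia, Bogota]
Visit Hanoi; enqueue Bern, Milan, Riga → queue [Kyoto, Minsk, Dakar, Sofia, Bogota, Bern, Milan, Riga]
Visit Kyoto; enqueue Cairo → queue [Minsk, Dakar, Sofia, Bogota, Bern, Milan, Riga, Cairo]
Visit Minsk → queue [Dakar, Sofia, Bogota, Bern, Milan, Riga, Cairo]
Visit Dakar; enqueue Doha, Tokyo → queue [Sofia, Bogota, Bern, Milan, Riga, Cairo, Doha, Tokyo]
Visit Sofia → queue [Bogota, Bern, Milan, Riga, Cairo, Doha, Tokyo]
Visit Bogota → queue [Bern, Milan, Riga, Cairo, Doha, Tokyo]
Visit Bern → queue [Milan, Riga, Cairo, Doha, Tokyo]
Visit Milan; enqueue Oslo → queue [Riga, Cairo, Doha, Tokyo, Oslo]
Visit Riga → queue [Cairo, Doha, Tokyo, Oslo]
Visit Cairo → queue [Doha, Tokyo, Oslo]
Visit Doha → queue [Tokyo, Oslo]
Visit Tokyo → queue [Oslo]
Visit Oslo → queue []

Dubai → Kigali → Lagos → Quito → Rabat → Hanoi → Kyoto → Minsk → Dakar → Sofia → Bogota → Bern → Milan → Riga → Cairo → Doha → Tokyo → Oslo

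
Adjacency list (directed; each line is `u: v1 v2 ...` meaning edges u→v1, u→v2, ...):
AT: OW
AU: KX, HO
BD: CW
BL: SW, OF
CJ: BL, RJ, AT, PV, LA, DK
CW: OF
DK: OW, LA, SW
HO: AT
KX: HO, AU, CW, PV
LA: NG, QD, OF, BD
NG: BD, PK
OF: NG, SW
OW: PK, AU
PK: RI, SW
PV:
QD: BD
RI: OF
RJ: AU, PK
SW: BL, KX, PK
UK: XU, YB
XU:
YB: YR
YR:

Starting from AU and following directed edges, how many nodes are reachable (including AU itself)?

14

BFS from AU visits: AU, KX, HO, CW, PV, AT, OF, OW, NG, SW, PK, BD, BL, RI
Reachable nodes: 14 of 23 total.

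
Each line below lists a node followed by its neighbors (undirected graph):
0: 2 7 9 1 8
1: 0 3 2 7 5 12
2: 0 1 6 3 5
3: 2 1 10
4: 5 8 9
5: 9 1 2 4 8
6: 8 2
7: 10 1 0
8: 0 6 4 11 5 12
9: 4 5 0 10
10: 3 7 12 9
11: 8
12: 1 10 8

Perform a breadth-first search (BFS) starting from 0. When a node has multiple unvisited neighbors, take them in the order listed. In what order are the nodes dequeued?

0 2 7 9 1 8 6 3 5 10 4 12 11

Visit 0; enqueue 2, 7, 9, 1, 8 → queue [2, 7, 9, 1, 8]
Visit 2; enqueue 6, 3, 5 → queue [7, 9, 1, 8, 6, 3, 5]
Visit 7; enqueue 10 → queue [9, 1, 8, 6, 3, 5, 10]
Visit 9; enqueue 4 → queue [1, 8, 6, 3, 5, 10, 4]
Visit 1; enqueue 12 → queue [8, 6, 3, 5, 10, 4, 12]
Visit 8; enqueue 11 → queue [6, 3, 5, 10, 4, 12, 11]
Visit 6 → queue [3, 5, 10, 4, 12, 11]
Visit 3 → queue [5, 10, 4, 12, 11]
Visit 5 → queue [10, 4, 12, 11]
Visit 10 → queue [4, 12, 11]
Visit 4 → queue [12, 11]
Visit 12 → queue [11]
Visit 11 → queue []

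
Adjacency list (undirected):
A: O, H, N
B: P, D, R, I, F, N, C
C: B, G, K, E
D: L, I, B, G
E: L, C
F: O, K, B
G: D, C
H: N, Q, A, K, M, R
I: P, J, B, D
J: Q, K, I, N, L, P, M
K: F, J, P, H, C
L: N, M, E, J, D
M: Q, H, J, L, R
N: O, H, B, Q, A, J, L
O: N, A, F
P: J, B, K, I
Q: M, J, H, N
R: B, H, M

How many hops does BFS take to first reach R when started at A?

Level 0: A
Level 1: H, N, O
Level 2: B, F, J, K, L, M, Q, R
Level 3: C, D, E, I, P
Level 4: G
R first appears at level 2.

2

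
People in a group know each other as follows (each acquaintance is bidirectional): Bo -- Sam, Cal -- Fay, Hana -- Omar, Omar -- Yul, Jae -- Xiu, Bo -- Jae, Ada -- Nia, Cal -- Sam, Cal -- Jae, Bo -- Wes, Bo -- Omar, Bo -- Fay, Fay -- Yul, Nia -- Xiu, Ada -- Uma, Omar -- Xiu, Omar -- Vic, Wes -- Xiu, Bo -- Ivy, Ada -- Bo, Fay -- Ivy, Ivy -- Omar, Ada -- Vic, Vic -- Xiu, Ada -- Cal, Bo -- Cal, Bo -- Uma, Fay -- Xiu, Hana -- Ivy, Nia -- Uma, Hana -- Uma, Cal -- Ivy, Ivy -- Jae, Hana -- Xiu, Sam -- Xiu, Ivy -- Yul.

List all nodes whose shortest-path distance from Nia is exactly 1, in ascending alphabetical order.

Level 0: Nia
Level 1: Ada, Uma, Xiu
Level 2: Bo, Cal, Fay, Hana, Jae, Omar, Sam, Vic, Wes
Level 3: Ivy, Yul

Ada, Uma, Xiu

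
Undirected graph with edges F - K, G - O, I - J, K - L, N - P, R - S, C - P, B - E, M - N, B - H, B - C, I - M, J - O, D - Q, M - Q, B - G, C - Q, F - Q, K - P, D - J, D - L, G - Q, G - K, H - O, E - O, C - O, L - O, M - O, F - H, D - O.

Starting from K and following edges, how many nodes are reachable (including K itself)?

16

BFS from K visits: K, P, L, G, F, N, C, O, D, Q, B, H, M, J, E, I
Reachable nodes: 16 of 18 total.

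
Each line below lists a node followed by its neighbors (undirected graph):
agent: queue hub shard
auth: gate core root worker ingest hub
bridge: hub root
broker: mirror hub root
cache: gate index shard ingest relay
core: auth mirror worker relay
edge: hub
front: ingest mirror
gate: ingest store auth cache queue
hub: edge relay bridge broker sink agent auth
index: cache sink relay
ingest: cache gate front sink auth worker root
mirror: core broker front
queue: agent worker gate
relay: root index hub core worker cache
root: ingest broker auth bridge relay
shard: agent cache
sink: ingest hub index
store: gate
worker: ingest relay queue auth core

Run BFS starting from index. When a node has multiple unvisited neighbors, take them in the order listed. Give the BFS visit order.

Visit index; enqueue cache, sink, relay → queue [cache, sink, relay]
Visit cache; enqueue gate, shard, ingest → queue [sink, relay, gate, shard, ingest]
Visit sink; enqueue hub → queue [relay, gate, shard, ingest, hub]
Visit relay; enqueue root, core, worker → queue [gate, shard, ingest, hub, root, core, worker]
Visit gate; enqueue store, auth, queue → queue [shard, ingest, hub, root, core, worker, store, auth, queue]
Visit shard; enqueue agent → queue [ingest, hub, root, core, worker, store, auth, queue, agent]
Visit ingest; enqueue front → queue [hub, root, core, worker, store, auth, queue, agent, front]
Visit hub; enqueue edge, bridge, broker → queue [root, core, worker, store, auth, queue, agent, front, edge, bridge, broker]
Visit root → queue [core, worker, store, auth, queue, agent, front, edge, bridge, broker]
Visit core; enqueue mirror → queue [worker, store, auth, queue, agent, front, edge, bridge, broker, mirror]
Visit worker → queue [store, auth, queue, agent, front, edge, bridge, broker, mirror]
Visit store → queue [auth, queue, agent, front, edge, bridge, broker, mirror]
Visit auth → queue [queue, agent, front, edge, bridge, broker, mirror]
Visit queue → queue [agent, front, edge, bridge, broker, mirror]
Visit agent → queue [front, edge, bridge, broker, mirror]
Visit front → queue [edge, bridge, broker, mirror]
Visit edge → queue [bridge, broker, mirror]
Visit bridge → queue [broker, mirror]
Visit broker → queue [mirror]
Visit mirror → queue []

index → cache → sink → relay → gate → shard → ingest → hub → root → core → worker → store → auth → queue → agent → front → edge → bridge → broker → mirror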